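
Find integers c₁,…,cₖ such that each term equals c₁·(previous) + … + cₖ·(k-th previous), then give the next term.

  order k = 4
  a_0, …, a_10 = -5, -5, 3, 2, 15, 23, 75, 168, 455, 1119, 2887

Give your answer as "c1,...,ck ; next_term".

  a_4 = 2·2 + 2·3 + -2·-5 + 1·-5 = 15
  a_5 = 2·15 + 2·2 + -2·3 + 1·-5 = 23
  a_6 = 2·23 + 2·15 + -2·2 + 1·3 = 75
  a_7 = 2·75 + 2·23 + -2·15 + 1·2 = 168
  a_8 = 2·168 + 2·75 + -2·23 + 1·15 = 455
  a_9 = 2·455 + 2·168 + -2·75 + 1·23 = 1119
  a_10 = 2·1119 + 2·455 + -2·168 + 1·75 = 2887
  a_11 = 2·2887 + 2·1119 + -2·455 + 1·168 = 7270

2,2,-2,1 ; 7270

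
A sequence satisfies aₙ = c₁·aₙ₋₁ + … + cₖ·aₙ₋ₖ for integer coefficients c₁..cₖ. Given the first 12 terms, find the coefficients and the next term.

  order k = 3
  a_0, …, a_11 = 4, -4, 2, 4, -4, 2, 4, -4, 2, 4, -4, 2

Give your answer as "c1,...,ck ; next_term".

0,0,1 ; 4

  a_3 = 0·2 + 0·-4 + 1·4 = 4
  a_4 = 0·4 + 0·2 + 1·-4 = -4
  a_5 = 0·-4 + 0·4 + 1·2 = 2
  a_6 = 0·2 + 0·-4 + 1·4 = 4
  a_7 = 0·4 + 0·2 + 1·-4 = -4
  a_8 = 0·-4 + 0·4 + 1·2 = 2
  a_9 = 0·2 + 0·-4 + 1·4 = 4
  a_10 = 0·4 + 0·2 + 1·-4 = -4
  a_11 = 0·-4 + 0·4 + 1·2 = 2
  a_12 = 0·2 + 0·-4 + 1·4 = 4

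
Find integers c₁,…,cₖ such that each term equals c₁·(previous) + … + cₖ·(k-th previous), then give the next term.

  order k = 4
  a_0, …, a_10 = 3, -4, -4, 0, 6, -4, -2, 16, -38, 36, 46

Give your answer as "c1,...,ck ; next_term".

  a_4 = -2·0 + -3·-4 + 0·-4 + -2·3 = 6
  a_5 = -2·6 + -3·0 + 0·-4 + -2·-4 = -4
  a_6 = -2·-4 + -3·6 + 0·0 + -2·-4 = -2
  a_7 = -2·-2 + -3·-4 + 0·6 + -2·0 = 16
  a_8 = -2·16 + -3·-2 + 0·-4 + -2·6 = -38
  a_9 = -2·-38 + -3·16 + 0·-2 + -2·-4 = 36
  a_10 = -2·36 + -3·-38 + 0·16 + -2·-2 = 46
  a_11 = -2·46 + -3·36 + 0·-38 + -2·16 = -232

-2,-3,0,-2 ; -232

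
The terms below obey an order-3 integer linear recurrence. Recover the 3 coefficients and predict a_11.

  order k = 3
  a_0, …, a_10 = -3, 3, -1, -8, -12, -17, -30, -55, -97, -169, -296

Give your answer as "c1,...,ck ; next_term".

2,-1,1 ; -520

  a_3 = 2·-1 + -1·3 + 1·-3 = -8
  a_4 = 2·-8 + -1·-1 + 1·3 = -12
  a_5 = 2·-12 + -1·-8 + 1·-1 = -17
  a_6 = 2·-17 + -1·-12 + 1·-8 = -30
  a_7 = 2·-30 + -1·-17 + 1·-12 = -55
  a_8 = 2·-55 + -1·-30 + 1·-17 = -97
  a_9 = 2·-97 + -1·-55 + 1·-30 = -169
  a_10 = 2·-169 + -1·-97 + 1·-55 = -296
  a_11 = 2·-296 + -1·-169 + 1·-97 = -520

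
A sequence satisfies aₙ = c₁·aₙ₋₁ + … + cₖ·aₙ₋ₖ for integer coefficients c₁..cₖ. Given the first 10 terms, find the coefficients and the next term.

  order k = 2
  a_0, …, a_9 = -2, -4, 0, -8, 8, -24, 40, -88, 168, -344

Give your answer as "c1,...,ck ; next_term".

-1,2 ; 680

  a_2 = -1·-4 + 2·-2 = 0
  a_3 = -1·0 + 2·-4 = -8
  a_4 = -1·-8 + 2·0 = 8
  a_5 = -1·8 + 2·-8 = -24
  a_6 = -1·-24 + 2·8 = 40
  a_7 = -1·40 + 2·-24 = -88
  a_8 = -1·-88 + 2·40 = 168
  a_9 = -1·168 + 2·-88 = -344
  a_10 = -1·-344 + 2·168 = 680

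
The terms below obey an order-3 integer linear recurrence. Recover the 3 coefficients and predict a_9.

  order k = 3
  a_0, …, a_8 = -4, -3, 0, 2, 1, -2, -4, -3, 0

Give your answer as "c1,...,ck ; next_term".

2,-2,1 ; 2

  a_3 = 2·0 + -2·-3 + 1·-4 = 2
  a_4 = 2·2 + -2·0 + 1·-3 = 1
  a_5 = 2·1 + -2·2 + 1·0 = -2
  a_6 = 2·-2 + -2·1 + 1·2 = -4
  a_7 = 2·-4 + -2·-2 + 1·1 = -3
  a_8 = 2·-3 + -2·-4 + 1·-2 = 0
  a_9 = 2·0 + -2·-3 + 1·-4 = 2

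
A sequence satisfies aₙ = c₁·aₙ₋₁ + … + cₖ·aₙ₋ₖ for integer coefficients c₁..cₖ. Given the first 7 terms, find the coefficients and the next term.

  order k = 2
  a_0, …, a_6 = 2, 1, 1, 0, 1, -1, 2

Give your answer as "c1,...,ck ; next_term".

-1,1 ; -3

  a_2 = -1·1 + 1·2 = 1
  a_3 = -1·1 + 1·1 = 0
  a_4 = -1·0 + 1·1 = 1
  a_5 = -1·1 + 1·0 = -1
  a_6 = -1·-1 + 1·1 = 2
  a_7 = -1·2 + 1·-1 = -3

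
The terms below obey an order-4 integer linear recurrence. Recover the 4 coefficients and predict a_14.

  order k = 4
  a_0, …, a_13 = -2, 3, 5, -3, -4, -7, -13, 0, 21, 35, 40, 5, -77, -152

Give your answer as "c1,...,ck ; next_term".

1,-1,0,-2 ; -155

  a_4 = 1·-3 + -1·5 + 0·3 + -2·-2 = -4
  a_5 = 1·-4 + -1·-3 + 0·5 + -2·3 = -7
  a_6 = 1·-7 + -1·-4 + 0·-3 + -2·5 = -13
  a_7 = 1·-13 + -1·-7 + 0·-4 + -2·-3 = 0
  a_8 = 1·0 + -1·-13 + 0·-7 + -2·-4 = 21
  a_9 = 1·21 + -1·0 + 0·-13 + -2·-7 = 35
  a_10 = 1·35 + -1·21 + 0·0 + -2·-13 = 40
  a_11 = 1·40 + -1·35 + 0·21 + -2·0 = 5
  a_12 = 1·5 + -1·40 + 0·35 + -2·21 = -77
  a_13 = 1·-77 + -1·5 + 0·40 + -2·35 = -152
  a_14 = 1·-152 + -1·-77 + 0·5 + -2·40 = -155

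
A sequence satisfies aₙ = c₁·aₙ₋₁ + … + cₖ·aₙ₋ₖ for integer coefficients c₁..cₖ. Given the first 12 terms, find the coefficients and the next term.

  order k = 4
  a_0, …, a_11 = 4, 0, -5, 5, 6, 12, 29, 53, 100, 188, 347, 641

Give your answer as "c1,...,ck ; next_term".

  a_4 = 2·5 + 0·-5 + 0·0 + -1·4 = 6
  a_5 = 2·6 + 0·5 + 0·-5 + -1·0 = 12
  a_6 = 2·12 + 0·6 + 0·5 + -1·-5 = 29
  a_7 = 2·29 + 0·12 + 0·6 + -1·5 = 53
  a_8 = 2·53 + 0·29 + 0·12 + -1·6 = 100
  a_9 = 2·100 + 0·53 + 0·29 + -1·12 = 188
  a_10 = 2·188 + 0·100 + 0·53 + -1·29 = 347
  a_11 = 2·347 + 0·188 + 0·100 + -1·53 = 641
  a_12 = 2·641 + 0·347 + 0·188 + -1·100 = 1182

2,0,0,-1 ; 1182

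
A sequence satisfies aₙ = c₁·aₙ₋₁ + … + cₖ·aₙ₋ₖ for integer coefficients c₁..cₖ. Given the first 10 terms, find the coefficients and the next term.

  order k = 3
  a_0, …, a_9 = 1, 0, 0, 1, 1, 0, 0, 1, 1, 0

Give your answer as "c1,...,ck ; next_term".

1,-1,1 ; 0

  a_3 = 1·0 + -1·0 + 1·1 = 1
  a_4 = 1·1 + -1·0 + 1·0 = 1
  a_5 = 1·1 + -1·1 + 1·0 = 0
  a_6 = 1·0 + -1·1 + 1·1 = 0
  a_7 = 1·0 + -1·0 + 1·1 = 1
  a_8 = 1·1 + -1·0 + 1·0 = 1
  a_9 = 1·1 + -1·1 + 1·0 = 0
  a_10 = 1·0 + -1·1 + 1·1 = 0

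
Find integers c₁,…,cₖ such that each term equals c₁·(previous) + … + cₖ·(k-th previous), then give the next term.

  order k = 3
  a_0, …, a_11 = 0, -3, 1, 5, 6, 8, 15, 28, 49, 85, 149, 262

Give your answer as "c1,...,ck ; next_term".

  a_3 = 2·1 + -1·-3 + 1·0 = 5
  a_4 = 2·5 + -1·1 + 1·-3 = 6
  a_5 = 2·6 + -1·5 + 1·1 = 8
  a_6 = 2·8 + -1·6 + 1·5 = 15
  a_7 = 2·15 + -1·8 + 1·6 = 28
  a_8 = 2·28 + -1·15 + 1·8 = 49
  a_9 = 2·49 + -1·28 + 1·15 = 85
  a_10 = 2·85 + -1·49 + 1·28 = 149
  a_11 = 2·149 + -1·85 + 1·49 = 262
  a_12 = 2·262 + -1·149 + 1·85 = 460

2,-1,1 ; 460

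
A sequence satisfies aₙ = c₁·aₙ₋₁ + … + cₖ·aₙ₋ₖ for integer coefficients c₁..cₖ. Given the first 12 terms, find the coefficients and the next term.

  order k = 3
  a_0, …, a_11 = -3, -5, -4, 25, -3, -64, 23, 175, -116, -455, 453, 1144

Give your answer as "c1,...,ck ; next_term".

-1,-3,-2 ; -1593

  a_3 = -1·-4 + -3·-5 + -2·-3 = 25
  a_4 = -1·25 + -3·-4 + -2·-5 = -3
  a_5 = -1·-3 + -3·25 + -2·-4 = -64
  a_6 = -1·-64 + -3·-3 + -2·25 = 23
  a_7 = -1·23 + -3·-64 + -2·-3 = 175
  a_8 = -1·175 + -3·23 + -2·-64 = -116
  a_9 = -1·-116 + -3·175 + -2·23 = -455
  a_10 = -1·-455 + -3·-116 + -2·175 = 453
  a_11 = -1·453 + -3·-455 + -2·-116 = 1144
  a_12 = -1·1144 + -3·453 + -2·-455 = -1593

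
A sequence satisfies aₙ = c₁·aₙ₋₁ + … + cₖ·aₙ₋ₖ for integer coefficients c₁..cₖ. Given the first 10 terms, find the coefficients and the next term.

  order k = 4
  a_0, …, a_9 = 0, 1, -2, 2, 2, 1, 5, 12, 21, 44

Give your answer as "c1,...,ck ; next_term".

  a_4 = 1·2 + 1·-2 + 2·1 + 1·0 = 2
  a_5 = 1·2 + 1·2 + 2·-2 + 1·1 = 1
  a_6 = 1·1 + 1·2 + 2·2 + 1·-2 = 5
  a_7 = 1·5 + 1·1 + 2·2 + 1·2 = 12
  a_8 = 1·12 + 1·5 + 2·1 + 1·2 = 21
  a_9 = 1·21 + 1·12 + 2·5 + 1·1 = 44
  a_10 = 1·44 + 1·21 + 2·12 + 1·5 = 94

1,1,2,1 ; 94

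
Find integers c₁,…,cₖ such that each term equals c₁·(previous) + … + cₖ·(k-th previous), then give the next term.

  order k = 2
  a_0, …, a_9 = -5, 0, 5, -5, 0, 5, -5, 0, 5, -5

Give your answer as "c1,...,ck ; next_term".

  a_2 = -1·0 + -1·-5 = 5
  a_3 = -1·5 + -1·0 = -5
  a_4 = -1·-5 + -1·5 = 0
  a_5 = -1·0 + -1·-5 = 5
  a_6 = -1·5 + -1·0 = -5
  a_7 = -1·-5 + -1·5 = 0
  a_8 = -1·0 + -1·-5 = 5
  a_9 = -1·5 + -1·0 = -5
  a_10 = -1·-5 + -1·5 = 0

-1,-1 ; 0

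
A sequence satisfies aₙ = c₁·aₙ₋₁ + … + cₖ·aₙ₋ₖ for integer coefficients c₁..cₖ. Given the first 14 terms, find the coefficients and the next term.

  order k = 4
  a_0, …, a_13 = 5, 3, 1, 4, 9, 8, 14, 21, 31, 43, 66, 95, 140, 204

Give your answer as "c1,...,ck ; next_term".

0,1,1,1 ; 301

  a_4 = 0·4 + 1·1 + 1·3 + 1·5 = 9
  a_5 = 0·9 + 1·4 + 1·1 + 1·3 = 8
  a_6 = 0·8 + 1·9 + 1·4 + 1·1 = 14
  a_7 = 0·14 + 1·8 + 1·9 + 1·4 = 21
  a_8 = 0·21 + 1·14 + 1·8 + 1·9 = 31
  a_9 = 0·31 + 1·21 + 1·14 + 1·8 = 43
  a_10 = 0·43 + 1·31 + 1·21 + 1·14 = 66
  a_11 = 0·66 + 1·43 + 1·31 + 1·21 = 95
  a_12 = 0·95 + 1·66 + 1·43 + 1·31 = 140
  a_13 = 0·140 + 1·95 + 1·66 + 1·43 = 204
  a_14 = 0·204 + 1·140 + 1·95 + 1·66 = 301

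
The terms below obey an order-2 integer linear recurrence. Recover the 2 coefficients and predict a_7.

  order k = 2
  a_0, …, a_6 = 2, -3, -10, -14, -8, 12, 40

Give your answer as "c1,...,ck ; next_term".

  a_2 = 2·-3 + -2·2 = -10
  a_3 = 2·-10 + -2·-3 = -14
  a_4 = 2·-14 + -2·-10 = -8
  a_5 = 2·-8 + -2·-14 = 12
  a_6 = 2·12 + -2·-8 = 40
  a_7 = 2·40 + -2·12 = 56

2,-2 ; 56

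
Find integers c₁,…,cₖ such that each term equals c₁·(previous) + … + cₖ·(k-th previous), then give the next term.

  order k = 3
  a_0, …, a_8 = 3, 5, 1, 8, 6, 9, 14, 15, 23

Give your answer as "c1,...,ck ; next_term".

0,1,1 ; 29

  a_3 = 0·1 + 1·5 + 1·3 = 8
  a_4 = 0·8 + 1·1 + 1·5 = 6
  a_5 = 0·6 + 1·8 + 1·1 = 9
  a_6 = 0·9 + 1·6 + 1·8 = 14
  a_7 = 0·14 + 1·9 + 1·6 = 15
  a_8 = 0·15 + 1·14 + 1·9 = 23
  a_9 = 0·23 + 1·15 + 1·14 = 29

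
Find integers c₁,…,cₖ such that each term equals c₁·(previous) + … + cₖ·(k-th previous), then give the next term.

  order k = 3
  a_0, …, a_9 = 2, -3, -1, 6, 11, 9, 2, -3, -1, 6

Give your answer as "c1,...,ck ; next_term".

2,-2,1 ; 11

  a_3 = 2·-1 + -2·-3 + 1·2 = 6
  a_4 = 2·6 + -2·-1 + 1·-3 = 11
  a_5 = 2·11 + -2·6 + 1·-1 = 9
  a_6 = 2·9 + -2·11 + 1·6 = 2
  a_7 = 2·2 + -2·9 + 1·11 = -3
  a_8 = 2·-3 + -2·2 + 1·9 = -1
  a_9 = 2·-1 + -2·-3 + 1·2 = 6
  a_10 = 2·6 + -2·-1 + 1·-3 = 11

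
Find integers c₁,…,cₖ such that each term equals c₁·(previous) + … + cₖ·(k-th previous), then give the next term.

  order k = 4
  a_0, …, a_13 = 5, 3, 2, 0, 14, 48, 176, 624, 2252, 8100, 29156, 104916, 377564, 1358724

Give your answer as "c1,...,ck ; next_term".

3,2,0,2 ; 4889612

  a_4 = 3·0 + 2·2 + 0·3 + 2·5 = 14
  a_5 = 3·14 + 2·0 + 0·2 + 2·3 = 48
  a_6 = 3·48 + 2·14 + 0·0 + 2·2 = 176
  a_7 = 3·176 + 2·48 + 0·14 + 2·0 = 624
  a_8 = 3·624 + 2·176 + 0·48 + 2·14 = 2252
  a_9 = 3·2252 + 2·624 + 0·176 + 2·48 = 8100
  a_10 = 3·8100 + 2·2252 + 0·624 + 2·176 = 29156
  a_11 = 3·29156 + 2·8100 + 0·2252 + 2·624 = 104916
  a_12 = 3·104916 + 2·29156 + 0·8100 + 2·2252 = 377564
  a_13 = 3·377564 + 2·104916 + 0·29156 + 2·8100 = 1358724
  a_14 = 3·1358724 + 2·377564 + 0·104916 + 2·29156 = 4889612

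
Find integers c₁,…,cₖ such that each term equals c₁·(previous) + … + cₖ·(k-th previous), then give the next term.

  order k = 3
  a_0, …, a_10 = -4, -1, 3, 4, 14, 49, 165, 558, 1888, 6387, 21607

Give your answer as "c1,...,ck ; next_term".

  a_3 = 3·3 + 1·-1 + 1·-4 = 4
  a_4 = 3·4 + 1·3 + 1·-1 = 14
  a_5 = 3·14 + 1·4 + 1·3 = 49
  a_6 = 3·49 + 1·14 + 1·4 = 165
  a_7 = 3·165 + 1·49 + 1·14 = 558
  a_8 = 3·558 + 1·165 + 1·49 = 1888
  a_9 = 3·1888 + 1·558 + 1·165 = 6387
  a_10 = 3·6387 + 1·1888 + 1·558 = 21607
  a_11 = 3·21607 + 1·6387 + 1·1888 = 73096

3,1,1 ; 73096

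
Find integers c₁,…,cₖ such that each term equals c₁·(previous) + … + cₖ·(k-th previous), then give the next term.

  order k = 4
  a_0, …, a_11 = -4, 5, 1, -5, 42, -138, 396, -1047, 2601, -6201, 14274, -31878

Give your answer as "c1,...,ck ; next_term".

-3,0,3,-3 ; 69228

  a_4 = -3·-5 + 0·1 + 3·5 + -3·-4 = 42
  a_5 = -3·42 + 0·-5 + 3·1 + -3·5 = -138
  a_6 = -3·-138 + 0·42 + 3·-5 + -3·1 = 396
  a_7 = -3·396 + 0·-138 + 3·42 + -3·-5 = -1047
  a_8 = -3·-1047 + 0·396 + 3·-138 + -3·42 = 2601
  a_9 = -3·2601 + 0·-1047 + 3·396 + -3·-138 = -6201
  a_10 = -3·-6201 + 0·2601 + 3·-1047 + -3·396 = 14274
  a_11 = -3·14274 + 0·-6201 + 3·2601 + -3·-1047 = -31878
  a_12 = -3·-31878 + 0·14274 + 3·-6201 + -3·2601 = 69228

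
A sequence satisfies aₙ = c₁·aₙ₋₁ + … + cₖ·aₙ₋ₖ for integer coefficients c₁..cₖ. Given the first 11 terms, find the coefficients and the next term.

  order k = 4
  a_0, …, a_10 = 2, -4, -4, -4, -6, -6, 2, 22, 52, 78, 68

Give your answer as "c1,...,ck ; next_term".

  a_4 = 3·-4 + -4·-4 + 2·-4 + -1·2 = -6
  a_5 = 3·-6 + -4·-4 + 2·-4 + -1·-4 = -6
  a_6 = 3·-6 + -4·-6 + 2·-4 + -1·-4 = 2
  a_7 = 3·2 + -4·-6 + 2·-6 + -1·-4 = 22
  a_8 = 3·22 + -4·2 + 2·-6 + -1·-6 = 52
  a_9 = 3·52 + -4·22 + 2·2 + -1·-6 = 78
  a_10 = 3·78 + -4·52 + 2·22 + -1·2 = 68
  a_11 = 3·68 + -4·78 + 2·52 + -1·22 = -26

3,-4,2,-1 ; -26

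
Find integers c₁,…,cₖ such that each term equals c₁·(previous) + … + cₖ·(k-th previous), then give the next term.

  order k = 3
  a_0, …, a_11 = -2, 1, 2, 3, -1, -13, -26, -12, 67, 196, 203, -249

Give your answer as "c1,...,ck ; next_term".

2,-3,-1 ; -1303

  a_3 = 2·2 + -3·1 + -1·-2 = 3
  a_4 = 2·3 + -3·2 + -1·1 = -1
  a_5 = 2·-1 + -3·3 + -1·2 = -13
  a_6 = 2·-13 + -3·-1 + -1·3 = -26
  a_7 = 2·-26 + -3·-13 + -1·-1 = -12
  a_8 = 2·-12 + -3·-26 + -1·-13 = 67
  a_9 = 2·67 + -3·-12 + -1·-26 = 196
  a_10 = 2·196 + -3·67 + -1·-12 = 203
  a_11 = 2·203 + -3·196 + -1·67 = -249
  a_12 = 2·-249 + -3·203 + -1·196 = -1303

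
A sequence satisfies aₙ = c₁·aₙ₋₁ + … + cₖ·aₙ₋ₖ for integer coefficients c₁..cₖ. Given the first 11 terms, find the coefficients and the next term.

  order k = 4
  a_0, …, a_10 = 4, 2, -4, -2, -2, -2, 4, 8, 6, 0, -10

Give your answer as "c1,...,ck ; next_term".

1,-1,0,-1 ; -18

  a_4 = 1·-2 + -1·-4 + 0·2 + -1·4 = -2
  a_5 = 1·-2 + -1·-2 + 0·-4 + -1·2 = -2
  a_6 = 1·-2 + -1·-2 + 0·-2 + -1·-4 = 4
  a_7 = 1·4 + -1·-2 + 0·-2 + -1·-2 = 8
  a_8 = 1·8 + -1·4 + 0·-2 + -1·-2 = 6
  a_9 = 1·6 + -1·8 + 0·4 + -1·-2 = 0
  a_10 = 1·0 + -1·6 + 0·8 + -1·4 = -10
  a_11 = 1·-10 + -1·0 + 0·6 + -1·8 = -18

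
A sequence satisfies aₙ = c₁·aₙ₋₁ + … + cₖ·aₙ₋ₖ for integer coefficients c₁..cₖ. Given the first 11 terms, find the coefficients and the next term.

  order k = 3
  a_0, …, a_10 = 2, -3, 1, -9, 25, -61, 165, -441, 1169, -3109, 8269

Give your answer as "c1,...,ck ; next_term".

  a_3 = -2·1 + 1·-3 + -2·2 = -9
  a_4 = -2·-9 + 1·1 + -2·-3 = 25
  a_5 = -2·25 + 1·-9 + -2·1 = -61
  a_6 = -2·-61 + 1·25 + -2·-9 = 165
  a_7 = -2·165 + 1·-61 + -2·25 = -441
  a_8 = -2·-441 + 1·165 + -2·-61 = 1169
  a_9 = -2·1169 + 1·-441 + -2·165 = -3109
  a_10 = -2·-3109 + 1·1169 + -2·-441 = 8269
  a_11 = -2·8269 + 1·-3109 + -2·1169 = -21985

-2,1,-2 ; -21985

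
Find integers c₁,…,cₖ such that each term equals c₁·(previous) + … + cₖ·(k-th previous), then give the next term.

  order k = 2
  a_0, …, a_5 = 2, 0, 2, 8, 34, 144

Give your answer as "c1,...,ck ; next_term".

  a_2 = 4·0 + 1·2 = 2
  a_3 = 4·2 + 1·0 = 8
  a_4 = 4·8 + 1·2 = 34
  a_5 = 4·34 + 1·8 = 144
  a_6 = 4·144 + 1·34 = 610

4,1 ; 610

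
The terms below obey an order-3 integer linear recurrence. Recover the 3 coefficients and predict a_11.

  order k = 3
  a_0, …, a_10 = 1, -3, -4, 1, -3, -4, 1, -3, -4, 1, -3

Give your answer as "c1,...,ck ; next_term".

  a_3 = 0·-4 + 0·-3 + 1·1 = 1
  a_4 = 0·1 + 0·-4 + 1·-3 = -3
  a_5 = 0·-3 + 0·1 + 1·-4 = -4
  a_6 = 0·-4 + 0·-3 + 1·1 = 1
  a_7 = 0·1 + 0·-4 + 1·-3 = -3
  a_8 = 0·-3 + 0·1 + 1·-4 = -4
  a_9 = 0·-4 + 0·-3 + 1·1 = 1
  a_10 = 0·1 + 0·-4 + 1·-3 = -3
  a_11 = 0·-3 + 0·1 + 1·-4 = -4

0,0,1 ; -4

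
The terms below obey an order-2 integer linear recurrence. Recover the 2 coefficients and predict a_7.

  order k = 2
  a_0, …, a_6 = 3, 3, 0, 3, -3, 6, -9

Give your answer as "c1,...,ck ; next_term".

-1,1 ; 15

  a_2 = -1·3 + 1·3 = 0
  a_3 = -1·0 + 1·3 = 3
  a_4 = -1·3 + 1·0 = -3
  a_5 = -1·-3 + 1·3 = 6
  a_6 = -1·6 + 1·-3 = -9
  a_7 = -1·-9 + 1·6 = 15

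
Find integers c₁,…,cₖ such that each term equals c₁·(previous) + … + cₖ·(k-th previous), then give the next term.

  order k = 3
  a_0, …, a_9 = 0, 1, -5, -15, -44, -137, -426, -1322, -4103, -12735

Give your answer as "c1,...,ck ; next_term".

3,0,1 ; -39527

  a_3 = 3·-5 + 0·1 + 1·0 = -15
  a_4 = 3·-15 + 0·-5 + 1·1 = -44
  a_5 = 3·-44 + 0·-15 + 1·-5 = -137
  a_6 = 3·-137 + 0·-44 + 1·-15 = -426
  a_7 = 3·-426 + 0·-137 + 1·-44 = -1322
  a_8 = 3·-1322 + 0·-426 + 1·-137 = -4103
  a_9 = 3·-4103 + 0·-1322 + 1·-426 = -12735
  a_10 = 3·-12735 + 0·-4103 + 1·-1322 = -39527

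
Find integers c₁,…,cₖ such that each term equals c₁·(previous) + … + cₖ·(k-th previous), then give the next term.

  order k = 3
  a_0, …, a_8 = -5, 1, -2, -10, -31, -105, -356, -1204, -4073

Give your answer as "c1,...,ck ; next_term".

3,1,1 ; -13779

  a_3 = 3·-2 + 1·1 + 1·-5 = -10
  a_4 = 3·-10 + 1·-2 + 1·1 = -31
  a_5 = 3·-31 + 1·-10 + 1·-2 = -105
  a_6 = 3·-105 + 1·-31 + 1·-10 = -356
  a_7 = 3·-356 + 1·-105 + 1·-31 = -1204
  a_8 = 3·-1204 + 1·-356 + 1·-105 = -4073
  a_9 = 3·-4073 + 1·-1204 + 1·-356 = -13779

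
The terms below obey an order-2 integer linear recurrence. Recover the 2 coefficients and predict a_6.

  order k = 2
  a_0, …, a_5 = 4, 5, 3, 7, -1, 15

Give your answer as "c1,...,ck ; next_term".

  a_2 = -1·5 + 2·4 = 3
  a_3 = -1·3 + 2·5 = 7
  a_4 = -1·7 + 2·3 = -1
  a_5 = -1·-1 + 2·7 = 15
  a_6 = -1·15 + 2·-1 = -17

-1,2 ; -17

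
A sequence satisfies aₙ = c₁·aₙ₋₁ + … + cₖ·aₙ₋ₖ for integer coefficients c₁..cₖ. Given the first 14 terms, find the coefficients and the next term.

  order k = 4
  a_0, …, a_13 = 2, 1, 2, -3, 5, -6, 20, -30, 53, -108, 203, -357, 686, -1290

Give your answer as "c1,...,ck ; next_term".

0,1,-3,3 ; 2366

  a_4 = 0·-3 + 1·2 + -3·1 + 3·2 = 5
  a_5 = 0·5 + 1·-3 + -3·2 + 3·1 = -6
  a_6 = 0·-6 + 1·5 + -3·-3 + 3·2 = 20
  a_7 = 0·20 + 1·-6 + -3·5 + 3·-3 = -30
  a_8 = 0·-30 + 1·20 + -3·-6 + 3·5 = 53
  a_9 = 0·53 + 1·-30 + -3·20 + 3·-6 = -108
  a_10 = 0·-108 + 1·53 + -3·-30 + 3·20 = 203
  a_11 = 0·203 + 1·-108 + -3·53 + 3·-30 = -357
  a_12 = 0·-357 + 1·203 + -3·-108 + 3·53 = 686
  a_13 = 0·686 + 1·-357 + -3·203 + 3·-108 = -1290
  a_14 = 0·-1290 + 1·686 + -3·-357 + 3·203 = 2366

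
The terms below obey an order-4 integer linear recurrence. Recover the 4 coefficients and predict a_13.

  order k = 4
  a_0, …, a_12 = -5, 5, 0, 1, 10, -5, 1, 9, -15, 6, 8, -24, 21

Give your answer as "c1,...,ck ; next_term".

0,0,1,-1 ; 2

  a_4 = 0·1 + 0·0 + 1·5 + -1·-5 = 10
  a_5 = 0·10 + 0·1 + 1·0 + -1·5 = -5
  a_6 = 0·-5 + 0·10 + 1·1 + -1·0 = 1
  a_7 = 0·1 + 0·-5 + 1·10 + -1·1 = 9
  a_8 = 0·9 + 0·1 + 1·-5 + -1·10 = -15
  a_9 = 0·-15 + 0·9 + 1·1 + -1·-5 = 6
  a_10 = 0·6 + 0·-15 + 1·9 + -1·1 = 8
  a_11 = 0·8 + 0·6 + 1·-15 + -1·9 = -24
  a_12 = 0·-24 + 0·8 + 1·6 + -1·-15 = 21
  a_13 = 0·21 + 0·-24 + 1·8 + -1·6 = 2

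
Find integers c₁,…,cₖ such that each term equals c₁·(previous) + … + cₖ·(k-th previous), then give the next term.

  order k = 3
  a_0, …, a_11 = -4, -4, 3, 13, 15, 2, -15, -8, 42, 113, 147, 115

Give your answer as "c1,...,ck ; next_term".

3,-4,3 ; 96

  a_3 = 3·3 + -4·-4 + 3·-4 = 13
  a_4 = 3·13 + -4·3 + 3·-4 = 15
  a_5 = 3·15 + -4·13 + 3·3 = 2
  a_6 = 3·2 + -4·15 + 3·13 = -15
  a_7 = 3·-15 + -4·2 + 3·15 = -8
  a_8 = 3·-8 + -4·-15 + 3·2 = 42
  a_9 = 3·42 + -4·-8 + 3·-15 = 113
  a_10 = 3·113 + -4·42 + 3·-8 = 147
  a_11 = 3·147 + -4·113 + 3·42 = 115
  a_12 = 3·115 + -4·147 + 3·113 = 96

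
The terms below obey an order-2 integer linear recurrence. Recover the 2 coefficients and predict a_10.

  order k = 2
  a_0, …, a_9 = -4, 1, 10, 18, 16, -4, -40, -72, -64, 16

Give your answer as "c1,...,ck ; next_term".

2,-2 ; 160

  a_2 = 2·1 + -2·-4 = 10
  a_3 = 2·10 + -2·1 = 18
  a_4 = 2·18 + -2·10 = 16
  a_5 = 2·16 + -2·18 = -4
  a_6 = 2·-4 + -2·16 = -40
  a_7 = 2·-40 + -2·-4 = -72
  a_8 = 2·-72 + -2·-40 = -64
  a_9 = 2·-64 + -2·-72 = 16
  a_10 = 2·16 + -2·-64 = 160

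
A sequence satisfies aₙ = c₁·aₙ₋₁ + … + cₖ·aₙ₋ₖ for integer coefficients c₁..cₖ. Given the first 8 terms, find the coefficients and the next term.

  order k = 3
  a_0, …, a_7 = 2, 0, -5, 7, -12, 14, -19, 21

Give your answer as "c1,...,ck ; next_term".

  a_3 = -1·-5 + 1·0 + 1·2 = 7
  a_4 = -1·7 + 1·-5 + 1·0 = -12
  a_5 = -1·-12 + 1·7 + 1·-5 = 14
  a_6 = -1·14 + 1·-12 + 1·7 = -19
  a_7 = -1·-19 + 1·14 + 1·-12 = 21
  a_8 = -1·21 + 1·-19 + 1·14 = -26

-1,1,1 ; -26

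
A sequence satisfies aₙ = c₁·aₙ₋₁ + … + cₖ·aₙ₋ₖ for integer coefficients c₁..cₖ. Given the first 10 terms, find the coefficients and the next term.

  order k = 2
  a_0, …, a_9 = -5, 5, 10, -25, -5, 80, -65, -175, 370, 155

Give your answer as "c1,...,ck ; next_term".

  a_2 = -1·5 + -3·-5 = 10
  a_3 = -1·10 + -3·5 = -25
  a_4 = -1·-25 + -3·10 = -5
  a_5 = -1·-5 + -3·-25 = 80
  a_6 = -1·80 + -3·-5 = -65
  a_7 = -1·-65 + -3·80 = -175
  a_8 = -1·-175 + -3·-65 = 370
  a_9 = -1·370 + -3·-175 = 155
  a_10 = -1·155 + -3·370 = -1265

-1,-3 ; -1265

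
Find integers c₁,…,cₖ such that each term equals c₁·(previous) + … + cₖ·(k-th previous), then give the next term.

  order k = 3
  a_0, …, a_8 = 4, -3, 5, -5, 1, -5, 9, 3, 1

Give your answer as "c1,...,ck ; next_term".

0,-1,-2 ; -21

  a_3 = 0·5 + -1·-3 + -2·4 = -5
  a_4 = 0·-5 + -1·5 + -2·-3 = 1
  a_5 = 0·1 + -1·-5 + -2·5 = -5
  a_6 = 0·-5 + -1·1 + -2·-5 = 9
  a_7 = 0·9 + -1·-5 + -2·1 = 3
  a_8 = 0·3 + -1·9 + -2·-5 = 1
  a_9 = 0·1 + -1·3 + -2·9 = -21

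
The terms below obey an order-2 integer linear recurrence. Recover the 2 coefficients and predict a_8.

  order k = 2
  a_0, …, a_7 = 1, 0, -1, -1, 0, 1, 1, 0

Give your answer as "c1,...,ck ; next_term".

  a_2 = 1·0 + -1·1 = -1
  a_3 = 1·-1 + -1·0 = -1
  a_4 = 1·-1 + -1·-1 = 0
  a_5 = 1·0 + -1·-1 = 1
  a_6 = 1·1 + -1·0 = 1
  a_7 = 1·1 + -1·1 = 0
  a_8 = 1·0 + -1·1 = -1

1,-1 ; -1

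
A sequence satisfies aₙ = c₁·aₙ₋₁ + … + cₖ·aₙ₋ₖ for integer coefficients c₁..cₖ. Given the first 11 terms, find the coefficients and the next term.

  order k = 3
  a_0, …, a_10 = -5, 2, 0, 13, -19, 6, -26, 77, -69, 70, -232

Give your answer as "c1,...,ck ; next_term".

  a_3 = -1·0 + -1·2 + -3·-5 = 13
  a_4 = -1·13 + -1·0 + -3·2 = -19
  a_5 = -1·-19 + -1·13 + -3·0 = 6
  a_6 = -1·6 + -1·-19 + -3·13 = -26
  a_7 = -1·-26 + -1·6 + -3·-19 = 77
  a_8 = -1·77 + -1·-26 + -3·6 = -69
  a_9 = -1·-69 + -1·77 + -3·-26 = 70
  a_10 = -1·70 + -1·-69 + -3·77 = -232
  a_11 = -1·-232 + -1·70 + -3·-69 = 369

-1,-1,-3 ; 369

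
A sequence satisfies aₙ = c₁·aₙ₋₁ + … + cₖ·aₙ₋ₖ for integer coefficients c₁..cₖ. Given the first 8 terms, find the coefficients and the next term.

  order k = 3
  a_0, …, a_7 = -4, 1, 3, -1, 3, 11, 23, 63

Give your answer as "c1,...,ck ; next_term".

  a_3 = 2·3 + 1·1 + 2·-4 = -1
  a_4 = 2·-1 + 1·3 + 2·1 = 3
  a_5 = 2·3 + 1·-1 + 2·3 = 11
  a_6 = 2·11 + 1·3 + 2·-1 = 23
  a_7 = 2·23 + 1·11 + 2·3 = 63
  a_8 = 2·63 + 1·23 + 2·11 = 171

2,1,2 ; 171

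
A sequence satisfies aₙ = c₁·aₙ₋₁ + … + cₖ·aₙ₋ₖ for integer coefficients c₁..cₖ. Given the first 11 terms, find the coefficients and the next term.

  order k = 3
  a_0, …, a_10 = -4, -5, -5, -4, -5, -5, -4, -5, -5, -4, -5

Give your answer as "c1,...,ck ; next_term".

  a_3 = 0·-5 + 0·-5 + 1·-4 = -4
  a_4 = 0·-4 + 0·-5 + 1·-5 = -5
  a_5 = 0·-5 + 0·-4 + 1·-5 = -5
  a_6 = 0·-5 + 0·-5 + 1·-4 = -4
  a_7 = 0·-4 + 0·-5 + 1·-5 = -5
  a_8 = 0·-5 + 0·-4 + 1·-5 = -5
  a_9 = 0·-5 + 0·-5 + 1·-4 = -4
  a_10 = 0·-4 + 0·-5 + 1·-5 = -5
  a_11 = 0·-5 + 0·-4 + 1·-5 = -5

0,0,1 ; -5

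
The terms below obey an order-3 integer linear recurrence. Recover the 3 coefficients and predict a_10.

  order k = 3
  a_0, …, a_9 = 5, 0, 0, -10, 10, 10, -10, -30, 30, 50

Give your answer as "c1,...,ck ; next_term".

-1,-2,-2 ; -50

  a_3 = -1·0 + -2·0 + -2·5 = -10
  a_4 = -1·-10 + -2·0 + -2·0 = 10
  a_5 = -1·10 + -2·-10 + -2·0 = 10
  a_6 = -1·10 + -2·10 + -2·-10 = -10
  a_7 = -1·-10 + -2·10 + -2·10 = -30
  a_8 = -1·-30 + -2·-10 + -2·10 = 30
  a_9 = -1·30 + -2·-30 + -2·-10 = 50
  a_10 = -1·50 + -2·30 + -2·-30 = -50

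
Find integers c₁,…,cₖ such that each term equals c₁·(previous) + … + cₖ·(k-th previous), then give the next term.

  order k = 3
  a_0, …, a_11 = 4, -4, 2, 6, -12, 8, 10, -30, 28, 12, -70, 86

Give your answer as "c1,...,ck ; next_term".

  a_3 = -1·2 + -1·-4 + 1·4 = 6
  a_4 = -1·6 + -1·2 + 1·-4 = -12
  a_5 = -1·-12 + -1·6 + 1·2 = 8
  a_6 = -1·8 + -1·-12 + 1·6 = 10
  a_7 = -1·10 + -1·8 + 1·-12 = -30
  a_8 = -1·-30 + -1·10 + 1·8 = 28
  a_9 = -1·28 + -1·-30 + 1·10 = 12
  a_10 = -1·12 + -1·28 + 1·-30 = -70
  a_11 = -1·-70 + -1·12 + 1·28 = 86
  a_12 = -1·86 + -1·-70 + 1·12 = -4

-1,-1,1 ; -4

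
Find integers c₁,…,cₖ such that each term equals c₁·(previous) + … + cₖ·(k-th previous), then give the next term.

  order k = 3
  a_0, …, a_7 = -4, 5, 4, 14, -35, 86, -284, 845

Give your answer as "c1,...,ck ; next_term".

-2,2,-3 ; -2516

  a_3 = -2·4 + 2·5 + -3·-4 = 14
  a_4 = -2·14 + 2·4 + -3·5 = -35
  a_5 = -2·-35 + 2·14 + -3·4 = 86
  a_6 = -2·86 + 2·-35 + -3·14 = -284
  a_7 = -2·-284 + 2·86 + -3·-35 = 845
  a_8 = -2·845 + 2·-284 + -3·86 = -2516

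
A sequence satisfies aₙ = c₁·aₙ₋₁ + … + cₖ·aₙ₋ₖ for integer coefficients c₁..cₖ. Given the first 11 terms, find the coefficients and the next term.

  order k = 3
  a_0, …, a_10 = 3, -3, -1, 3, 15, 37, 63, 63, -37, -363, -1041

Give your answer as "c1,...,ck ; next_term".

  a_3 = 3·-1 + -3·-3 + -1·3 = 3
  a_4 = 3·3 + -3·-1 + -1·-3 = 15
  a_5 = 3·15 + -3·3 + -1·-1 = 37
  a_6 = 3·37 + -3·15 + -1·3 = 63
  a_7 = 3·63 + -3·37 + -1·15 = 63
  a_8 = 3·63 + -3·63 + -1·37 = -37
  a_9 = 3·-37 + -3·63 + -1·63 = -363
  a_10 = 3·-363 + -3·-37 + -1·63 = -1041
  a_11 = 3·-1041 + -3·-363 + -1·-37 = -1997

3,-3,-1 ; -1997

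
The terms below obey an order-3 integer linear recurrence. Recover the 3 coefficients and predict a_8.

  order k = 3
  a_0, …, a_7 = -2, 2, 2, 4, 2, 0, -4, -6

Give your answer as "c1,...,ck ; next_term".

1,0,-1 ; -6

  a_3 = 1·2 + 0·2 + -1·-2 = 4
  a_4 = 1·4 + 0·2 + -1·2 = 2
  a_5 = 1·2 + 0·4 + -1·2 = 0
  a_6 = 1·0 + 0·2 + -1·4 = -4
  a_7 = 1·-4 + 0·0 + -1·2 = -6
  a_8 = 1·-6 + 0·-4 + -1·0 = -6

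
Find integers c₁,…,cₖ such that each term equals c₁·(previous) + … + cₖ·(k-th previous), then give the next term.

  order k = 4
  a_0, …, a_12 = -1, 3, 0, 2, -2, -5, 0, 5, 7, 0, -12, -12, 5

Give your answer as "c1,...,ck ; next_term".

  a_4 = 0·2 + -1·0 + -1·3 + -1·-1 = -2
  a_5 = 0·-2 + -1·2 + -1·0 + -1·3 = -5
  a_6 = 0·-5 + -1·-2 + -1·2 + -1·0 = 0
  a_7 = 0·0 + -1·-5 + -1·-2 + -1·2 = 5
  a_8 = 0·5 + -1·0 + -1·-5 + -1·-2 = 7
  a_9 = 0·7 + -1·5 + -1·0 + -1·-5 = 0
  a_10 = 0·0 + -1·7 + -1·5 + -1·0 = -12
  a_11 = 0·-12 + -1·0 + -1·7 + -1·5 = -12
  a_12 = 0·-12 + -1·-12 + -1·0 + -1·7 = 5
  a_13 = 0·5 + -1·-12 + -1·-12 + -1·0 = 24

0,-1,-1,-1 ; 24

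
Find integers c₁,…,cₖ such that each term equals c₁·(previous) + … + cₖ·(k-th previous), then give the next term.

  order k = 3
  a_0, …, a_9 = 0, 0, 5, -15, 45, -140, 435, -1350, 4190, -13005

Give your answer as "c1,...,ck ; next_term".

-3,0,-1 ; 40365

  a_3 = -3·5 + 0·0 + -1·0 = -15
  a_4 = -3·-15 + 0·5 + -1·0 = 45
  a_5 = -3·45 + 0·-15 + -1·5 = -140
  a_6 = -3·-140 + 0·45 + -1·-15 = 435
  a_7 = -3·435 + 0·-140 + -1·45 = -1350
  a_8 = -3·-1350 + 0·435 + -1·-140 = 4190
  a_9 = -3·4190 + 0·-1350 + -1·435 = -13005
  a_10 = -3·-13005 + 0·4190 + -1·-1350 = 40365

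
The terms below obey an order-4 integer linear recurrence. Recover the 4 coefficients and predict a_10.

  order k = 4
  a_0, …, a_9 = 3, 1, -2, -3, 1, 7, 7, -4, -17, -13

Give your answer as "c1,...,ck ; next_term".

1,-1,-1,1 ; 15

  a_4 = 1·-3 + -1·-2 + -1·1 + 1·3 = 1
  a_5 = 1·1 + -1·-3 + -1·-2 + 1·1 = 7
  a_6 = 1·7 + -1·1 + -1·-3 + 1·-2 = 7
  a_7 = 1·7 + -1·7 + -1·1 + 1·-3 = -4
  a_8 = 1·-4 + -1·7 + -1·7 + 1·1 = -17
  a_9 = 1·-17 + -1·-4 + -1·7 + 1·7 = -13
  a_10 = 1·-13 + -1·-17 + -1·-4 + 1·7 = 15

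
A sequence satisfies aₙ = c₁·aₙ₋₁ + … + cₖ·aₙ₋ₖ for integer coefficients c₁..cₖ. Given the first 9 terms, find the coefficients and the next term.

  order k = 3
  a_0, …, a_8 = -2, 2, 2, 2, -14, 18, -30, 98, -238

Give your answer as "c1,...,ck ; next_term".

-2,-1,-4 ; 498

  a_3 = -2·2 + -1·2 + -4·-2 = 2
  a_4 = -2·2 + -1·2 + -4·2 = -14
  a_5 = -2·-14 + -1·2 + -4·2 = 18
  a_6 = -2·18 + -1·-14 + -4·2 = -30
  a_7 = -2·-30 + -1·18 + -4·-14 = 98
  a_8 = -2·98 + -1·-30 + -4·18 = -238
  a_9 = -2·-238 + -1·98 + -4·-30 = 498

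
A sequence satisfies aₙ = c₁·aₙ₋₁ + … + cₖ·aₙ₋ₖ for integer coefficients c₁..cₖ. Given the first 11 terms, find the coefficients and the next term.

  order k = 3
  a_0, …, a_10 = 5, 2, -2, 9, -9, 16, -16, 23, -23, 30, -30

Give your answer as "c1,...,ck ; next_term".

  a_3 = -1·-2 + 1·2 + 1·5 = 9
  a_4 = -1·9 + 1·-2 + 1·2 = -9
  a_5 = -1·-9 + 1·9 + 1·-2 = 16
  a_6 = -1·16 + 1·-9 + 1·9 = -16
  a_7 = -1·-16 + 1·16 + 1·-9 = 23
  a_8 = -1·23 + 1·-16 + 1·16 = -23
  a_9 = -1·-23 + 1·23 + 1·-16 = 30
  a_10 = -1·30 + 1·-23 + 1·23 = -30
  a_11 = -1·-30 + 1·30 + 1·-23 = 37

-1,1,1 ; 37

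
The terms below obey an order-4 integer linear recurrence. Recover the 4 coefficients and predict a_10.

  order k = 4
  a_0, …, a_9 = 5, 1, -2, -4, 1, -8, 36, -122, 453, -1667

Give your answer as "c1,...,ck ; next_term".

  a_4 = -3·-4 + 2·-2 + -2·1 + -1·5 = 1
  a_5 = -3·1 + 2·-4 + -2·-2 + -1·1 = -8
  a_6 = -3·-8 + 2·1 + -2·-4 + -1·-2 = 36
  a_7 = -3·36 + 2·-8 + -2·1 + -1·-4 = -122
  a_8 = -3·-122 + 2·36 + -2·-8 + -1·1 = 453
  a_9 = -3·453 + 2·-122 + -2·36 + -1·-8 = -1667
  a_10 = -3·-1667 + 2·453 + -2·-122 + -1·36 = 6115

-3,2,-2,-1 ; 6115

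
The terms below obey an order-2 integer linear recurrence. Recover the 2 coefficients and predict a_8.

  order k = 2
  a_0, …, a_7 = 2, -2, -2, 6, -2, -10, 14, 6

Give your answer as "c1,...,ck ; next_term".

-1,-2 ; -34

  a_2 = -1·-2 + -2·2 = -2
  a_3 = -1·-2 + -2·-2 = 6
  a_4 = -1·6 + -2·-2 = -2
  a_5 = -1·-2 + -2·6 = -10
  a_6 = -1·-10 + -2·-2 = 14
  a_7 = -1·14 + -2·-10 = 6
  a_8 = -1·6 + -2·14 = -34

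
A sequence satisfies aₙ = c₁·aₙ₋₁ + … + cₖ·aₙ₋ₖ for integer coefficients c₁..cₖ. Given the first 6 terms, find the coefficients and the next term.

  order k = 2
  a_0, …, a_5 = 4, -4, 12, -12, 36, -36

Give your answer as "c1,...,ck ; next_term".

  a_2 = 0·-4 + 3·4 = 12
  a_3 = 0·12 + 3·-4 = -12
  a_4 = 0·-12 + 3·12 = 36
  a_5 = 0·36 + 3·-12 = -36
  a_6 = 0·-36 + 3·36 = 108

0,3 ; 108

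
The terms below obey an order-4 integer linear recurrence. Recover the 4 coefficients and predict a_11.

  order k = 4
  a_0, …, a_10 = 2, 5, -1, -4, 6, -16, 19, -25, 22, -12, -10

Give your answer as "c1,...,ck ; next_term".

-1,1,1,-1 ; 45

  a_4 = -1·-4 + 1·-1 + 1·5 + -1·2 = 6
  a_5 = -1·6 + 1·-4 + 1·-1 + -1·5 = -16
  a_6 = -1·-16 + 1·6 + 1·-4 + -1·-1 = 19
  a_7 = -1·19 + 1·-16 + 1·6 + -1·-4 = -25
  a_8 = -1·-25 + 1·19 + 1·-16 + -1·6 = 22
  a_9 = -1·22 + 1·-25 + 1·19 + -1·-16 = -12
  a_10 = -1·-12 + 1·22 + 1·-25 + -1·19 = -10
  a_11 = -1·-10 + 1·-12 + 1·22 + -1·-25 = 45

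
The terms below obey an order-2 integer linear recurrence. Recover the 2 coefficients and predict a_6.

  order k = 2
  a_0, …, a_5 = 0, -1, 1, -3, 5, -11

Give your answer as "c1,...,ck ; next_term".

  a_2 = -1·-1 + 2·0 = 1
  a_3 = -1·1 + 2·-1 = -3
  a_4 = -1·-3 + 2·1 = 5
  a_5 = -1·5 + 2·-3 = -11
  a_6 = -1·-11 + 2·5 = 21

-1,2 ; 21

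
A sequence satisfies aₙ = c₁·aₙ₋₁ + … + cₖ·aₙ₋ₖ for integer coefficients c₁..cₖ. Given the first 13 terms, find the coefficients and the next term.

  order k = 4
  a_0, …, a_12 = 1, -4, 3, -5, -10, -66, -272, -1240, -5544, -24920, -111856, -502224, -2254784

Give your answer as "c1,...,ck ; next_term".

4,2,0,4 ; -10123264

  a_4 = 4·-5 + 2·3 + 0·-4 + 4·1 = -10
  a_5 = 4·-10 + 2·-5 + 0·3 + 4·-4 = -66
  a_6 = 4·-66 + 2·-10 + 0·-5 + 4·3 = -272
  a_7 = 4·-272 + 2·-66 + 0·-10 + 4·-5 = -1240
  a_8 = 4·-1240 + 2·-272 + 0·-66 + 4·-10 = -5544
  a_9 = 4·-5544 + 2·-1240 + 0·-272 + 4·-66 = -24920
  a_10 = 4·-24920 + 2·-5544 + 0·-1240 + 4·-272 = -111856
  a_11 = 4·-111856 + 2·-24920 + 0·-5544 + 4·-1240 = -502224
  a_12 = 4·-502224 + 2·-111856 + 0·-24920 + 4·-5544 = -2254784
  a_13 = 4·-2254784 + 2·-502224 + 0·-111856 + 4·-24920 = -10123264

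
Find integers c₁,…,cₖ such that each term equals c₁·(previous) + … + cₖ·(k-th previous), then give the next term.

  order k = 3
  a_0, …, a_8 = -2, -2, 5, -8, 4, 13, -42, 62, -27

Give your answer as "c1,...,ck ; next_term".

  a_3 = -2·5 + -2·-2 + 1·-2 = -8
  a_4 = -2·-8 + -2·5 + 1·-2 = 4
  a_5 = -2·4 + -2·-8 + 1·5 = 13
  a_6 = -2·13 + -2·4 + 1·-8 = -42
  a_7 = -2·-42 + -2·13 + 1·4 = 62
  a_8 = -2·62 + -2·-42 + 1·13 = -27
  a_9 = -2·-27 + -2·62 + 1·-42 = -112

-2,-2,1 ; -112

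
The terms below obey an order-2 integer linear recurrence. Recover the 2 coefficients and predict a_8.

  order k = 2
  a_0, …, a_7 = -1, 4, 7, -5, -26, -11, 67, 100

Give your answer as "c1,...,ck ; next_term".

1,-3 ; -101

  a_2 = 1·4 + -3·-1 = 7
  a_3 = 1·7 + -3·4 = -5
  a_4 = 1·-5 + -3·7 = -26
  a_5 = 1·-26 + -3·-5 = -11
  a_6 = 1·-11 + -3·-26 = 67
  a_7 = 1·67 + -3·-11 = 100
  a_8 = 1·100 + -3·67 = -101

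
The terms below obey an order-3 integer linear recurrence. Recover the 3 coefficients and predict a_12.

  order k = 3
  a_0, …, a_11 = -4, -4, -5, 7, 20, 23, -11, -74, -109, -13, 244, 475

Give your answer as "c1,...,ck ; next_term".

1,-1,-2 ; 257

  a_3 = 1·-5 + -1·-4 + -2·-4 = 7
  a_4 = 1·7 + -1·-5 + -2·-4 = 20
  a_5 = 1·20 + -1·7 + -2·-5 = 23
  a_6 = 1·23 + -1·20 + -2·7 = -11
  a_7 = 1·-11 + -1·23 + -2·20 = -74
  a_8 = 1·-74 + -1·-11 + -2·23 = -109
  a_9 = 1·-109 + -1·-74 + -2·-11 = -13
  a_10 = 1·-13 + -1·-109 + -2·-74 = 244
  a_11 = 1·244 + -1·-13 + -2·-109 = 475
  a_12 = 1·475 + -1·244 + -2·-13 = 257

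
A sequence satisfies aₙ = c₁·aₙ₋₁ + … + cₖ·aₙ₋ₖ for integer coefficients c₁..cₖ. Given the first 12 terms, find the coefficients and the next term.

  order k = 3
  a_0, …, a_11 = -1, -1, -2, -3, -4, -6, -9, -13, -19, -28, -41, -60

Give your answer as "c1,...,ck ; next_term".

  a_3 = 1·-2 + 0·-1 + 1·-1 = -3
  a_4 = 1·-3 + 0·-2 + 1·-1 = -4
  a_5 = 1·-4 + 0·-3 + 1·-2 = -6
  a_6 = 1·-6 + 0·-4 + 1·-3 = -9
  a_7 = 1·-9 + 0·-6 + 1·-4 = -13
  a_8 = 1·-13 + 0·-9 + 1·-6 = -19
  a_9 = 1·-19 + 0·-13 + 1·-9 = -28
  a_10 = 1·-28 + 0·-19 + 1·-13 = -41
  a_11 = 1·-41 + 0·-28 + 1·-19 = -60
  a_12 = 1·-60 + 0·-41 + 1·-28 = -88

1,0,1 ; -88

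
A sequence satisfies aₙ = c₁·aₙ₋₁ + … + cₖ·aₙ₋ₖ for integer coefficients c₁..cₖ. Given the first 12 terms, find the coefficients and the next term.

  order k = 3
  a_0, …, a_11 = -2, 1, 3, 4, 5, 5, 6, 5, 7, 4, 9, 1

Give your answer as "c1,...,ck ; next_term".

0,2,-1 ; 14

  a_3 = 0·3 + 2·1 + -1·-2 = 4
  a_4 = 0·4 + 2·3 + -1·1 = 5
  a_5 = 0·5 + 2·4 + -1·3 = 5
  a_6 = 0·5 + 2·5 + -1·4 = 6
  a_7 = 0·6 + 2·5 + -1·5 = 5
  a_8 = 0·5 + 2·6 + -1·5 = 7
  a_9 = 0·7 + 2·5 + -1·6 = 4
  a_10 = 0·4 + 2·7 + -1·5 = 9
  a_11 = 0·9 + 2·4 + -1·7 = 1
  a_12 = 0·1 + 2·9 + -1·4 = 14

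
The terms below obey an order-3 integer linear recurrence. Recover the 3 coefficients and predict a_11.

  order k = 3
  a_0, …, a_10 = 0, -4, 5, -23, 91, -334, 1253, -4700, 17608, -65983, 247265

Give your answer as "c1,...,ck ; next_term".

  a_3 = -3·5 + 2·-4 + -3·0 = -23
  a_4 = -3·-23 + 2·5 + -3·-4 = 91
  a_5 = -3·91 + 2·-23 + -3·5 = -334
  a_6 = -3·-334 + 2·91 + -3·-23 = 1253
  a_7 = -3·1253 + 2·-334 + -3·91 = -4700
  a_8 = -3·-4700 + 2·1253 + -3·-334 = 17608
  a_9 = -3·17608 + 2·-4700 + -3·1253 = -65983
  a_10 = -3·-65983 + 2·17608 + -3·-4700 = 247265
  a_11 = -3·247265 + 2·-65983 + -3·17608 = -926585

-3,2,-3 ; -926585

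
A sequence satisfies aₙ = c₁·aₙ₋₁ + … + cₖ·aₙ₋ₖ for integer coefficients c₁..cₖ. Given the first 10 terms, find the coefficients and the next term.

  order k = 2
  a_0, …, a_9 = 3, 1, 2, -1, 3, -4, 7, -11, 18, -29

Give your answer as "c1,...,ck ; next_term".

-1,1 ; 47

  a_2 = -1·1 + 1·3 = 2
  a_3 = -1·2 + 1·1 = -1
  a_4 = -1·-1 + 1·2 = 3
  a_5 = -1·3 + 1·-1 = -4
  a_6 = -1·-4 + 1·3 = 7
  a_7 = -1·7 + 1·-4 = -11
  a_8 = -1·-11 + 1·7 = 18
  a_9 = -1·18 + 1·-11 = -29
  a_10 = -1·-29 + 1·18 = 47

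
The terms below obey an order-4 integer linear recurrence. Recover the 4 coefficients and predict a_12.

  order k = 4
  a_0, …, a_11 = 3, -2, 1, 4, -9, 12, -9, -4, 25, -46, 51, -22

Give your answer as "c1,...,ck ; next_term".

  a_4 = -1·4 + 0·1 + 1·-2 + -1·3 = -9
  a_5 = -1·-9 + 0·4 + 1·1 + -1·-2 = 12
  a_6 = -1·12 + 0·-9 + 1·4 + -1·1 = -9
  a_7 = -1·-9 + 0·12 + 1·-9 + -1·4 = -4
  a_8 = -1·-4 + 0·-9 + 1·12 + -1·-9 = 25
  a_9 = -1·25 + 0·-4 + 1·-9 + -1·12 = -46
  a_10 = -1·-46 + 0·25 + 1·-4 + -1·-9 = 51
  a_11 = -1·51 + 0·-46 + 1·25 + -1·-4 = -22
  a_12 = -1·-22 + 0·51 + 1·-46 + -1·25 = -49

-1,0,1,-1 ; -49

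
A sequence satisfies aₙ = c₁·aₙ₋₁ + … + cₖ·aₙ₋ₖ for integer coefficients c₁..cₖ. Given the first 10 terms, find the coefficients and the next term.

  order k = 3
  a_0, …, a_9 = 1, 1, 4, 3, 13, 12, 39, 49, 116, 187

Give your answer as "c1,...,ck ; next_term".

  a_3 = -1·4 + 3·1 + 4·1 = 3
  a_4 = -1·3 + 3·4 + 4·1 = 13
  a_5 = -1·13 + 3·3 + 4·4 = 12
  a_6 = -1·12 + 3·13 + 4·3 = 39
  a_7 = -1·39 + 3·12 + 4·13 = 49
  a_8 = -1·49 + 3·39 + 4·12 = 116
  a_9 = -1·116 + 3·49 + 4·39 = 187
  a_10 = -1·187 + 3·116 + 4·49 = 357

-1,3,4 ; 357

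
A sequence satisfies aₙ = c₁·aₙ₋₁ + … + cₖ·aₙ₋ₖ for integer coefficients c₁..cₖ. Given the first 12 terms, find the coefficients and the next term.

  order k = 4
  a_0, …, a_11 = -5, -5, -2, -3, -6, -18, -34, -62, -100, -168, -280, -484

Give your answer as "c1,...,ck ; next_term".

2,0,-2,2 ; -832

  a_4 = 2·-3 + 0·-2 + -2·-5 + 2·-5 = -6
  a_5 = 2·-6 + 0·-3 + -2·-2 + 2·-5 = -18
  a_6 = 2·-18 + 0·-6 + -2·-3 + 2·-2 = -34
  a_7 = 2·-34 + 0·-18 + -2·-6 + 2·-3 = -62
  a_8 = 2·-62 + 0·-34 + -2·-18 + 2·-6 = -100
  a_9 = 2·-100 + 0·-62 + -2·-34 + 2·-18 = -168
  a_10 = 2·-168 + 0·-100 + -2·-62 + 2·-34 = -280
  a_11 = 2·-280 + 0·-168 + -2·-100 + 2·-62 = -484
  a_12 = 2·-484 + 0·-280 + -2·-168 + 2·-100 = -832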